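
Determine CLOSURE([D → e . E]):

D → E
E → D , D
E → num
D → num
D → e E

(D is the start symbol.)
{ [D → . E], [D → . e E], [D → . num], [D → e . E], [E → . D , D], [E → . num] }

To compute CLOSURE, for each item [A → α.Bβ] where B is a non-terminal, add [B → .γ] for all productions B → γ; repeat for the newly added items until nothing changes.

Start with: [D → e . E]
  [D → e . E] has the dot before E: add [E → . D , D], [E → . num]
  [E → . D , D] has the dot before D: add [D → . E], [D → . num], [D → . e E]
No further items can be added.

CLOSURE = { [D → . E], [D → . e E], [D → . num], [D → e . E], [E → . D , D], [E → . num] }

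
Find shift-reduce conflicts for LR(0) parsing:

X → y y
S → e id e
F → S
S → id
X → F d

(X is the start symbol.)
Augment with X' → X and build the canonical LR(0) collection (I0 = CLOSURE({[X' → . X]}), then GOTO on every symbol after a dot until no new states appear). It has 11 states:
  I0: { [F → . S], [S → . e id e], [S → . id], [X → . F d], [X → . y y], [X' → . X] }  — shift
  I1: { [X → F . d] }  — shift
  I2: { [F → S .] }  — reduce
  I3: { [X' → X .] }  — accept
  I4: { [S → e . id e] }  — shift
  I5: { [S → id .] }  — reduce
  I6: { [X → y . y] }  — shift
  I7: { [X → y y .] }  — reduce
  I8: { [S → e id . e] }  — shift
  I9: { [S → e id e .] }  — reduce
  I10: { [X → F d .] }  — reduce

No state contains both a complete item and a shift item.

Answer: No shift-reduce conflicts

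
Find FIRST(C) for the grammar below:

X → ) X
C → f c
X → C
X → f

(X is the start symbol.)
To compute FIRST(C), examine every production with C on the left-hand side, reading each right-hand side left to right until a non-nullable symbol is reached.

From C → f c:
  - f is a terminal: add 'f' and stop

Collecting: FIRST(C) = { 'f' }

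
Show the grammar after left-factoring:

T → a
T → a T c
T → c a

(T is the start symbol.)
Left-factoring transforms A → αβ₁ | αβ₂ into A → αA' and A' → β₁ | β₂
(α is the longest common prefix among the alternatives). Repeat until
no nonterminal has two alternatives with a common prefix.

Round 1: T has alternatives sharing prefix 'a'. Introduce T': T → a T'
  Add: T' → ε
  Add: T' → T c

No remaining common prefixes — done.

Resulting grammar:
T → a T'
T' → ε
T' → T c
T → c a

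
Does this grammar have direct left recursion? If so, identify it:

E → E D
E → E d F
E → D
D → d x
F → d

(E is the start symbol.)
Yes, E is left-recursive

E → E D: LEFT RECURSIVE (starts with E)
E → E d F: LEFT RECURSIVE (starts with E)
E → D: starts with D
D → d x: starts with d
F → d: starts with d

The grammar has direct left recursion on: E.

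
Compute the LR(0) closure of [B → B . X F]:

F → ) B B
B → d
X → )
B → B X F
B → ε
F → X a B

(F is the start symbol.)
{ [B → B . X F], [X → . )] }

To compute CLOSURE, for each item [A → α.Bβ] where B is a non-terminal, add [B → .γ] for all productions B → γ; repeat for the newly added items until nothing changes.

Start with: [B → B . X F]
  [B → B . X F] has the dot before X: add [X → . )]
No further items can be added.

CLOSURE = { [B → B . X F], [X → . )] }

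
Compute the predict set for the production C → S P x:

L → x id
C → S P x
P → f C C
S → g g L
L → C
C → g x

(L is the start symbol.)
{ 'g' }

PREDICT(C → S P x) = (FIRST(RHS) \ {ε}) ∪ (FOLLOW(C) if ε ∈ FIRST(RHS), i.e. RHS ⇒* ε)
FIRST(S) = { 'g' }
FIRST(S P x) = { 'g' }
ε ∉ FIRST(S P x), so FOLLOW(C) is not added.
PREDICT(C → S P x) = { 'g' }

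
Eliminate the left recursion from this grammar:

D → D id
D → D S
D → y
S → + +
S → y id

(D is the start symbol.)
D → y D'
D' → id D'
D' → S D'
D' → ε
S → + +
S → y id

D is directly left-recursive. The standard transformation for
  A → A α₁ | ... | A α_m | β₁ | ... | β_n
is
  A  → β₁ A' | ... | β_n A'
  A' → α₁ A' | ... | α_m A' | ε

D → y becomes D → y D'
D → D id becomes D' → id D'
D → D S becomes D' → S D'
Add D' → ε

Productions for other non-terminals are unchanged:
  S → + +
  S → y id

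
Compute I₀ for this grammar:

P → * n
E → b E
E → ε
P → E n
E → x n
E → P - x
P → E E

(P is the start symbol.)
{ [E → . P - x], [E → . b E], [E → . x n], [E → .], [P → . * n], [P → . E E], [P → . E n], [P' → . P] }

First, augment the grammar with P' → P
I₀ = CLOSURE({ [P' → . P] }):
  [P' → . P] has the dot before P: add [P → . * n], [P → . E n], [P → . E E]
  [P → . E n] has the dot before E: add [E → . b E], [E → .], [E → . x n], [E → . P - x]
No further items can be added.

I₀ = { [E → . P - x], [E → . b E], [E → . x n], [E → .], [P → . * n], [P → . E E], [P → . E n], [P' → . P] }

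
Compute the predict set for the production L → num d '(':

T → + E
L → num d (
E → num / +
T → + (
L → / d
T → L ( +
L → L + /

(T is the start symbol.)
{ 'num' }

PREDICT(L → num d '(') = (FIRST(RHS) \ {ε}) ∪ (FOLLOW(L) if ε ∈ FIRST(RHS), i.e. RHS ⇒* ε)
FIRST(num d '(') = { 'num' }
ε ∉ FIRST(num d '('), so FOLLOW(L) is not added.
PREDICT(L → num d '(') = { 'num' }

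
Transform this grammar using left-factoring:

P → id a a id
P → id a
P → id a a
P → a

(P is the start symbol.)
Left-factoring transforms A → αβ₁ | αβ₂ into A → αA' and A' → β₁ | β₂
(α is the longest common prefix among the alternatives). Repeat until
no nonterminal has two alternatives with a common prefix.

Round 1: P has alternatives sharing prefix 'id a'. Introduce P': P → id a P'
  Add: P' → a id
  Add: P' → ε
  Add: P' → a

Round 2: P' has alternatives sharing prefix 'a'. Introduce P'': P' → a P''
  Add: P'' → id
  Add: P'' → ε

No remaining common prefixes — done.

Resulting grammar:
P → id a P'
P' → a P''
P'' → id
P'' → ε
P' → ε
P → a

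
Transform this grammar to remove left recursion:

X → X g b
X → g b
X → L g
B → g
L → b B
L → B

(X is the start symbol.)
X → g b X'
X → L g X'
X' → g b X'
X' → ε
B → g
L → b B
L → B

X is directly left-recursive. The standard transformation for
  A → A α₁ | ... | A α_m | β₁ | ... | β_n
is
  A  → β₁ A' | ... | β_n A'
  A' → α₁ A' | ... | α_m A' | ε

X → g b becomes X → g b X'
X → L g becomes X → L g X'
X → X g b becomes X' → g b X'
Add X' → ε

Productions for other non-terminals are unchanged:
  B → g
  L → b B
  L → B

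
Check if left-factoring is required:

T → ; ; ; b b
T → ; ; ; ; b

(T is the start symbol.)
Yes, T has productions with common prefix '; ; ;'

Left-factoring is needed when two productions for the same non-terminal
share a common prefix on the right-hand side.

Productions for T:
  T → ; ; ; b b
  T → ; ; ; ; b

Found common prefix '; ; ;' in productions for T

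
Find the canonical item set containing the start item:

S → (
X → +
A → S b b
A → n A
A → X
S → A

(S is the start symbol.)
First, augment the grammar with S' → S
I₀ = CLOSURE({ [S' → . S] }):
  [S' → . S] has the dot before S: add [S → . (], [S → . A]
  [S → . A] has the dot before A: add [A → . S b b], [A → . n A], [A → . X]
  [A → . X] has the dot before X: add [X → . +]
No further items can be added.

I₀ = { [A → . S b b], [A → . X], [A → . n A], [S → . (], [S → . A], [S' → . S], [X → . +] }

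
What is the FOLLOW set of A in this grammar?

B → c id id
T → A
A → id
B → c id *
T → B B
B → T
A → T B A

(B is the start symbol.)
{ $, 'c', 'id' }

In T → A: A is at the end, add FOLLOW(T)
In A → T B A: A is at the end; this adds FOLLOW(A) to itself — nothing new

The FOLLOW sets referred to above (computed the same way, to a fixed point):
  FOLLOW(T) = { $, 'c', 'id' }

Taking the union: FOLLOW(A) = { $, 'c', 'id' }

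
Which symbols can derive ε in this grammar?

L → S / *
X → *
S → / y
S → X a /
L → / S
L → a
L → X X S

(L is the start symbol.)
There are no ε-productions, so no non-terminal can derive ε.
No non-terminals are nullable.

Answer: None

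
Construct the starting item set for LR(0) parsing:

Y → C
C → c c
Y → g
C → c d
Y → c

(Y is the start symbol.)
{ [C → . c c], [C → . c d], [Y → . C], [Y → . c], [Y → . g], [Y' → . Y] }

First, augment the grammar with Y' → Y
I₀ = CLOSURE({ [Y' → . Y] }):
  [Y' → . Y] has the dot before Y: add [Y → . C], [Y → . g], [Y → . c]
  [Y → . C] has the dot before C: add [C → . c c], [C → . c d]
No further items can be added.

I₀ = { [C → . c c], [C → . c d], [Y → . C], [Y → . c], [Y → . g], [Y' → . Y] }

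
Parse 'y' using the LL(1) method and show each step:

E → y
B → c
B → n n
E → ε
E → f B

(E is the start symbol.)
LL(1) parsing maintains a stack (initially the start symbol over $) and the input. At each step: if the stack top is a terminal, match it against the current input token; if it is a non-terminal N, replace it with the RHS of M[N, lookahead] (the unique production whose predict set contains the lookahead).

Stack is shown with the top on the left.

Stack  Input  Action
--------------------
E $    y $    output E → y
y $    y $    match 'y'
$      $      accept

The string is accepted.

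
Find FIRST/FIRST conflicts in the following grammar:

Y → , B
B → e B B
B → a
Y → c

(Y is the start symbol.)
No FIRST/FIRST conflicts.

A FIRST/FIRST conflict occurs when two productions N → α and N → β for the same non-terminal have FIRST(α) ∩ FIRST(β) ≠ ∅ (with ε ∈ FIRST of a nullable right-hand side, so two nullable alternatives also conflict).

Productions for Y:
  Y → , B: FIRST = { ',' }
  Y → c: FIRST = { 'c' }
Productions for B:
  B → e B B: FIRST = { 'e' }
  B → a: FIRST = { 'a' }

All alternatives of each non-terminal have pairwise disjoint FIRST sets.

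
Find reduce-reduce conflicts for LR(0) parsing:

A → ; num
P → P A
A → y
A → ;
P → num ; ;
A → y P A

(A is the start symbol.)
Yes — I8: [A → y P A .] vs [P → P A .]

Augment with A' → A and build the canonical LR(0) collection (I0 = CLOSURE({[A' → . A]}), then GOTO on every symbol after a dot until no new states appear). It has 10 states:
  I0: { [A → . ; num], [A → . ;], [A → . y P A], [A → . y], [A' → . A] }  — shift
  I1: { [A → ; . num], [A → ; .] }  — shift, reduce
  I2: { [A' → A .] }  — accept
  I3: { [A → y . P A], [A → y .], [P → . P A], [P → . num ; ;] }  — shift, reduce
  I4: { [A → . ; num], [A → . ;], [A → . y P A], [A → . y], [A → y P . A], [P → P . A] }  — shift
  I5: { [P → num . ; ;] }  — shift
  I6: { [P → num ; . ;] }  — shift
  I7: { [P → num ; ; .] }  — reduce
  I8: { [A → y P A .], [P → P A .] }  — 2 reduces
  I9: { [A → ; num .] }  — reduce

I8 contains complete items [A → y P A .], [P → P A .] — reduce-reduce conflict.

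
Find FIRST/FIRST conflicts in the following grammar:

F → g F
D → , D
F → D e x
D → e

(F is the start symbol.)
No FIRST/FIRST conflicts.

FIRST sets of the non-terminals at (or reachable through a nullable prefix from) the front of some alternative:
  FIRST(D) = { ',', 'e' }

Productions for F:
  F → g F: FIRST = { 'g' }
  F → D e x: FIRST = { ',', 'e' }
Productions for D:
  D → , D: FIRST = { ',' }
  D → e: FIRST = { 'e' }

All alternatives of each non-terminal have pairwise disjoint FIRST sets.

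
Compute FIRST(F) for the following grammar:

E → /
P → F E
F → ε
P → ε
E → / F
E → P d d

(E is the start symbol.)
{ ε }

To compute FIRST(F), examine every production with F on the left-hand side, reading each right-hand side left to right until a non-nullable symbol is reached.

From F → ε:
  - ε-production, so ε ∈ FIRST(F)

Collecting: FIRST(F) = { ε }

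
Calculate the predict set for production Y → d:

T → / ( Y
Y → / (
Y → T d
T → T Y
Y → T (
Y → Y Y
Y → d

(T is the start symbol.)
PREDICT(Y → d) = (FIRST(RHS) \ {ε}) ∪ (FOLLOW(Y) if ε ∈ FIRST(RHS), i.e. RHS ⇒* ε)
FIRST(d) = { 'd' }
ε ∉ FIRST(d), so FOLLOW(Y) is not added.
PREDICT(Y → d) = { 'd' }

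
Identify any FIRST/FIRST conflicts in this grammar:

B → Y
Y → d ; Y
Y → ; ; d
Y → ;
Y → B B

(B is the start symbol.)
Yes. Y → d ';' Y / Y → B B on { 'd' }; Y → ';' ';' d / Y → ';' on { ';' }; Y → ';' ';' d / Y → B B on { ';' }; Y → ';' / Y → B B on { ';' }

FIRST sets of the non-terminals at (or reachable through a nullable prefix from) the front of some alternative:
  FIRST(B) = { ';', 'd' }

Productions for Y:
  Y → d ; Y: FIRST = { 'd' }
  Y → ; ; d: FIRST = { ';' }
  Y → ;: FIRST = { ';' }
  Y → B B: FIRST = { ';', 'd' }
B has only one production, so no FIRST/FIRST conflict is possible there.

Conflict for Y: Y → d ; Y and Y → B B
  Overlap: { 'd' }
Conflict for Y: Y → ; ; d and Y → ;
  Overlap: { ';' }
Conflict for Y: Y → ; ; d and Y → B B
  Overlap: { ';' }
Conflict for Y: Y → ; and Y → B B
  Overlap: { ';' }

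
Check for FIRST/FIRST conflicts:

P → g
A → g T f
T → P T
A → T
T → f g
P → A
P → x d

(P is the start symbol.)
Yes. P → g / P → A on { 'g' }; P → A / P → x d on { 'x' }; A → g T f / A → T on { 'g' }; T → P T / T → f g on { 'f' }

A FIRST/FIRST conflict occurs when two productions N → α and N → β for the same non-terminal have FIRST(α) ∩ FIRST(β) ≠ ∅ (with ε ∈ FIRST of a nullable right-hand side, so two nullable alternatives also conflict).

FIRST sets of the non-terminals at (or reachable through a nullable prefix from) the front of some alternative:
  FIRST(A) = { 'f', 'g', 'x' }
  FIRST(T) = { 'f', 'g', 'x' }
  FIRST(P) = { 'f', 'g', 'x' }

Productions for P:
  P → g: FIRST = { 'g' }
  P → A: FIRST = { 'f', 'g', 'x' }
  P → x d: FIRST = { 'x' }
Productions for A:
  A → g T f: FIRST = { 'g' }
  A → T: FIRST = { 'f', 'g', 'x' }
Productions for T:
  T → P T: FIRST = { 'f', 'g', 'x' }
  T → f g: FIRST = { 'f' }

Conflict for P: P → g and P → A
  Overlap: { 'g' }
Conflict for P: P → A and P → x d
  Overlap: { 'x' }
Conflict for A: A → g T f and A → T
  Overlap: { 'g' }
Conflict for T: T → P T and T → f g
  Overlap: { 'f' }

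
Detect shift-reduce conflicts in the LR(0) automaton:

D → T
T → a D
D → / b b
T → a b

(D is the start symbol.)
No shift-reduce conflicts

A shift-reduce conflict occurs when an LR(0) state has both:
  - a complete (reduce) item [A → α .] (dot at the end), and
  - a shift item [B → β . c γ] (dot before a terminal).

Augment with D' → D and build the canonical LR(0) collection (I0 = CLOSURE({[D' → . D]}), then GOTO on every symbol after a dot until no new states appear). It has 9 states:
  I0: { [D → . / b b], [D → . T], [D' → . D], [T → . a D], [T → . a b] }  — shift
  I1: { [D → / . b b] }  — shift
  I2: { [D' → D .] }  — accept
  I3: { [D → T .] }  — reduce
  I4: { [D → . / b b], [D → . T], [T → . a D], [T → . a b], [T → a . D], [T → a . b] }  — shift
  I5: { [T → a D .] }  — reduce
  I6: { [T → a b .] }  — reduce
  I7: { [D → / b . b] }  — shift
  I8: { [D → / b b .] }  — reduce

No state contains both a complete item and a shift item.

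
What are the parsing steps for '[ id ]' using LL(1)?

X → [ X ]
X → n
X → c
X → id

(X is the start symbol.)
LL(1) parsing maintains a stack (initially the start symbol over $) and the input. At each step: if the stack top is a terminal, match it against the current input token; if it is a non-terminal N, replace it with the RHS of M[N, lookahead] (the unique production whose predict set contains the lookahead).

Stack is shown with the top on the left.

Stack    Input     Action
-------------------------
X $      [ id ] $  output X → [ X ]
[ X ] $  [ id ] $  match '['
X ] $    id ] $    output X → id
id ] $   id ] $    match 'id'
] $      ] $       match ']'
$        $         accept

The string is accepted.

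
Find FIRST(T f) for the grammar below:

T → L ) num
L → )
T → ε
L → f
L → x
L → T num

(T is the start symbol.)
{ ')', 'f', 'num', 'x' }

FIRST sets of the non-terminals involved (from the grammar, by fixed-point iteration):
  FIRST(T) = { ')', 'f', 'num', 'x', ε }

To compute FIRST(T f), process the symbols left to right:
Symbol T is a non-terminal. Add FIRST(T) \ {ε} = { ')', 'f', 'num', 'x' }
T is nullable (ε ∈ FIRST(T)), continue to the next symbol.
Symbol f is a terminal. Add 'f' and stop.
FIRST(T f) = { ')', 'f', 'num', 'x' }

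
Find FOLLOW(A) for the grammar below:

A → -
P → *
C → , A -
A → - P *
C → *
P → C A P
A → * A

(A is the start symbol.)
A is the start symbol, so $ ∈ FOLLOW(A).
In C → , A -: A is followed by '-', add FIRST('-') \ {ε} = { '-' }
In P → C A P: A is followed by P, add FIRST(P) \ {ε} = { '*', ',' }
In A → * A: A is at the end; this adds FOLLOW(A) to itself — nothing new

Taking the union: FOLLOW(A) = { $, '*', ',', '-' }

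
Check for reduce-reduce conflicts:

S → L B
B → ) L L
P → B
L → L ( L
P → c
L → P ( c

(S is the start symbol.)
A reduce-reduce conflict occurs when an LR(0) state has two complete items [A → α .] and [B → β .] — both call for a reduction, and with no lookahead the parser cannot choose between them.

Augment with S' → S and build the canonical LR(0) collection (I0 = CLOSURE({[S' → . S]}), then GOTO on every symbol after a dot until no new states appear). It has 14 states:
  I0: { [B → . ) L L], [L → . L ( L], [L → . P ( c], [P → . B], [P → . c], [S → . L B], [S' → . S] }  — shift
  I1: { [B → ) . L L], [B → . ) L L], [L → . L ( L], [L → . P ( c], [P → . B], [P → . c] }  — shift
  I2: { [P → B .] }  — reduce
  I3: { [B → . ) L L], [L → L . ( L], [S → L . B] }  — shift
  I4: { [L → P . ( c] }  — shift
  I5: { [S' → S .] }  — accept
  I6: { [P → c .] }  — reduce
  I7: { [L → P ( . c] }  — shift
  I8: { [L → P ( c .] }  — reduce
  I9: { [B → . ) L L], [L → . L ( L], [L → . P ( c], [L → L ( . L], [P → . B], [P → . c] }  — shift
  I10: { [S → L B .] }  — reduce
  I11: { [L → L ( L .], [L → L . ( L] }  — shift, reduce
  I12: { [B → ) L . L], [B → . ) L L], [L → . L ( L], [L → . P ( c], [L → L . ( L], [P → . B], [P → . c] }  — shift
  I13: { [B → ) L L .], [L → L . ( L] }  — shift, reduce

No state contains more than one complete item.

Answer: No reduce-reduce conflicts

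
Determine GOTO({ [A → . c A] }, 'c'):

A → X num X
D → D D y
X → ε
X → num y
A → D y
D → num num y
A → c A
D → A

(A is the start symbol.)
GOTO(I, 'c') = CLOSURE({ [A → αX.β] : [A → α.Xβ] ∈ I, X = 'c' })

Items with dot before 'c', with the dot advanced:
  [A → . c A] → [A → c . A]
Closure of the advanced items:
  [A → c . A] has the dot before A: add [A → . X num X], [A → . D y], [A → . c A]
  [A → . X num X] has the dot before X: add [X → .], [X → . num y]
  [A → . D y] has the dot before D: add [D → . D D y], [D → . num num y], [D → . A]

GOTO = { [A → . D y], [A → . X num X], [A → . c A], [A → c . A], [D → . A], [D → . D D y], [D → . num num y], [X → . num y], [X → .] }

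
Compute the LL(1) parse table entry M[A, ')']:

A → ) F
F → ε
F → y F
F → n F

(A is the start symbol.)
To find M[A, ')'], we find productions for A where ')' is in the predict set (PREDICT(N → α) = (FIRST(α) \ {ε}) ∪ (FOLLOW(N) if α ⇒* ε)).

A → ) F: PREDICT = { ')' }
  ')' is in predict set, so this production goes in M[A, ')']

M[A, ')'] = A → ) F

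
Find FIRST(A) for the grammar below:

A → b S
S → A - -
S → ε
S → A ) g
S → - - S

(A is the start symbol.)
From A → b S:
  - b is a terminal: add 'b' and stop

Collecting: FIRST(A) = { 'b' }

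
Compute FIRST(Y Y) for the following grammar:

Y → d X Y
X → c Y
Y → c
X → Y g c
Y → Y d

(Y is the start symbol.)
{ 'c', 'd' }

FIRST sets of the non-terminals involved (from the grammar, by fixed-point iteration):
  FIRST(Y) = { 'c', 'd' }

To compute FIRST(Y Y), process the symbols left to right:
Symbol Y is a non-terminal. Add FIRST(Y) \ {ε} = { 'c', 'd' }
Y is not nullable (ε ∉ FIRST(Y)), so stop here.
FIRST(Y Y) = { 'c', 'd' }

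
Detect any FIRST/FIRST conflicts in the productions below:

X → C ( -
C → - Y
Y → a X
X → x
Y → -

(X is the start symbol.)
FIRST sets of the non-terminals at (or reachable through a nullable prefix from) the front of some alternative:
  FIRST(C) = { '-' }

Productions for X:
  X → C ( -: FIRST = { '-' }
  X → x: FIRST = { 'x' }
Productions for Y:
  Y → a X: FIRST = { 'a' }
  Y → -: FIRST = { '-' }
C has only one production, so no FIRST/FIRST conflict is possible there.

All alternatives of each non-terminal have pairwise disjoint FIRST sets.

Answer: No FIRST/FIRST conflicts.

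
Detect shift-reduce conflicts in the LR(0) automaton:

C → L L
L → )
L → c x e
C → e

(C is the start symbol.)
No shift-reduce conflicts

A shift-reduce conflict occurs when an LR(0) state has both:
  - a complete (reduce) item [A → α .] (dot at the end), and
  - a shift item [B → β . c γ] (dot before a terminal).

Augment with C' → C and build the canonical LR(0) collection (I0 = CLOSURE({[C' → . C]}), then GOTO on every symbol after a dot until no new states appear). It has 9 states:
  I0: { [C → . L L], [C → . e], [C' → . C], [L → . )], [L → . c x e] }  — shift
  I1: { [L → ) .] }  — reduce
  I2: { [C' → C .] }  — accept
  I3: { [C → L . L], [L → . )], [L → . c x e] }  — shift
  I4: { [L → c . x e] }  — shift
  I5: { [C → e .] }  — reduce
  I6: { [L → c x . e] }  — shift
  I7: { [L → c x e .] }  — reduce
  I8: { [C → L L .] }  — reduce

No state contains both a complete item and a shift item.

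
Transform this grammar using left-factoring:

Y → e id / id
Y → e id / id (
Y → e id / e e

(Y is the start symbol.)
Y → e id / Y'
Y' → id Y''
Y'' → ε
Y'' → (
Y' → e e

Left-factoring transforms A → αβ₁ | αβ₂ into A → αA' and A' → β₁ | β₂
(α is the longest common prefix among the alternatives). Repeat until
no nonterminal has two alternatives with a common prefix.

Round 1: Y has alternatives sharing prefix 'e id /'. Introduce Y': Y → e id / Y'
  Add: Y' → id
  Add: Y' → id (
  Add: Y' → e e

Round 2: Y' has alternatives sharing prefix 'id'. Introduce Y'': Y' → id Y''
  Add: Y'' → ε
  Add: Y'' → (

No remaining common prefixes — done.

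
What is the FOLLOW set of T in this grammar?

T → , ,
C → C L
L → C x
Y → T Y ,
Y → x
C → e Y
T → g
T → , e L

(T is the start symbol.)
{ $, ',', 'g', 'x' }

T is the start symbol, so $ ∈ FOLLOW(T).
In Y → T Y ,: T is followed by Y ',', add FIRST(Y ',') \ {ε} = { ',', 'g', 'x' }

Taking the union: FOLLOW(T) = { $, ',', 'g', 'x' }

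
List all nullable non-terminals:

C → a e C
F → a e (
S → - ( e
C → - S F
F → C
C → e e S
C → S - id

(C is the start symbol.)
None

There are no ε-productions, so no non-terminal can derive ε.
No non-terminals are nullable.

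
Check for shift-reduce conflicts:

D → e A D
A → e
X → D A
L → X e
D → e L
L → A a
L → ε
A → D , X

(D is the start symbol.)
Yes — I2: [L → .] vs [A → . e]; I7: [A → e .] vs [A → . e]

A shift-reduce conflict occurs when an LR(0) state has both:
  - a complete (reduce) item [A → α .] (dot at the end), and
  - a shift item [B → β . c γ] (dot before a terminal).

Augment with D' → D and build the canonical LR(0) collection (I0 = CLOSURE({[D' → . D]}), then GOTO on every symbol after a dot until no new states appear). It has 16 states:
  I0: { [D → . e A D], [D → . e L], [D' → . D] }  — shift
  I1: { [D' → D .] }  — accept
  I2: { [A → . D , X], [A → . e], [D → . e A D], [D → . e L], [D → e . A D], [D → e . L], [L → . A a], [L → . X e], [L → .], [X → . D A] }  — shift, reduce
  I3: { [D → . e A D], [D → . e L], [D → e A . D], [L → A . a] }  — shift
  I4: { [A → . D , X], [A → . e], [A → D . , X], [D → . e A D], [D → . e L], [X → D . A] }  — shift
  I5: { [D → e L .] }  — reduce
  I6: { [L → X . e] }  — shift
  I7: { [A → . D , X], [A → . e], [A → e .], [D → . e A D], [D → . e L], [D → e . A D], [D → e . L], [L → . A a], [L → . X e], [L → .], [X → . D A] }  — shift, 2 reduces
  I8: { [L → X e .] }  — reduce
  I9: { [A → D , . X], [D → . e A D], [D → . e L], [X → . D A] }  — shift
  I10: { [X → D A .] }  — reduce
  I11: { [A → D . , X] }  — shift
  I12: { [A → . D , X], [A → . e], [D → . e A D], [D → . e L], [X → D . A] }  — shift
  I13: { [A → D , X .] }  — reduce
  I14: { [D → e A D .] }  — reduce
  I15: { [L → A a .] }  — reduce

I2 contains reduce item [L → .] and shift items [A → . e], [D → . e A D], [D → . e L] — shift-reduce conflict.
I7 contains reduce items [A → e .], [L → .] and shift items [A → . e], [D → . e A D], [D → . e L] — shift-reduce conflict.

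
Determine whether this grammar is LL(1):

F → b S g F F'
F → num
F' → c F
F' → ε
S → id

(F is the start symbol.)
Relevant sets:
  FOLLOW(F') = { $, 'c' }

For F:
  PREDICT(F → b S g F F') = { 'b' }
  PREDICT(F → num) = { 'num' }
For F':
  PREDICT(F' → c F) = { 'c' }
  PREDICT(F' → ε) = { $, 'c' }
S has a single production, so nothing to check there.

Conflict found: Predict set conflict for F': { 'c' }
The grammar is NOT LL(1).

Answer: No. Predict set conflict for F': { 'c' }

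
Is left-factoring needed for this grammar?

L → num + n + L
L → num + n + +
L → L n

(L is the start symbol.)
Left-factoring is needed when two productions for the same non-terminal
share a common prefix on the right-hand side.

Productions for L:
  L → num + n + L
  L → num + n + +
  L → L n

Found common prefix 'num + n +' in productions for L

Answer: Yes, L has productions with common prefix 'num + n +'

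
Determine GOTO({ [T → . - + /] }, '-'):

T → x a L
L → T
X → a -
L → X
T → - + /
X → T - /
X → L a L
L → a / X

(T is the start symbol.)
GOTO(I, '-') = CLOSURE({ [A → αX.β] : [A → α.Xβ] ∈ I, X = '-' })

Items with dot before '-', with the dot advanced:
  [T → . - + /] → [T → - . + /]
Closure adds nothing (no advanced item has the dot before a non-terminal).

GOTO = { [T → - . + /] }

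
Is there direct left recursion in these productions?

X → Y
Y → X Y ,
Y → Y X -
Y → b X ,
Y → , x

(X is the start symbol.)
Direct left recursion occurs when N → N α for some non-terminal N (the right-hand side begins with the left-hand side itself).

X → Y: starts with Y
Y → X Y ,: starts with X
Y → Y X -: LEFT RECURSIVE (starts with Y)
Y → b X ,: starts with b
Y → , x: starts with ','

The grammar has direct left recursion on: Y.

Answer: Yes, Y is left-recursive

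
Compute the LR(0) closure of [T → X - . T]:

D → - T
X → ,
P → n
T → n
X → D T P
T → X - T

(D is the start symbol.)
{ [D → . - T], [T → . X - T], [T → . n], [T → X - . T], [X → . ,], [X → . D T P] }

Start with: [T → X - . T]
  [T → X - . T] has the dot before T: add [T → . n], [T → . X - T]
  [T → . X - T] has the dot before X: add [X → . ,], [X → . D T P]
  [X → . D T P] has the dot before D: add [D → . - T]
No further items can be added.

CLOSURE = { [D → . - T], [T → . X - T], [T → . n], [T → X - . T], [X → . ,], [X → . D T P] }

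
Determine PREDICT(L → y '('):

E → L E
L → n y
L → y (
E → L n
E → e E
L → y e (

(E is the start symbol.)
{ 'y' }

PREDICT(L → y '(') = (FIRST(RHS) \ {ε}) ∪ (FOLLOW(L) if ε ∈ FIRST(RHS), i.e. RHS ⇒* ε)
FIRST(y '(') = { 'y' }
ε ∉ FIRST(y '('), so FOLLOW(L) is not added.
PREDICT(L → y '(') = { 'y' }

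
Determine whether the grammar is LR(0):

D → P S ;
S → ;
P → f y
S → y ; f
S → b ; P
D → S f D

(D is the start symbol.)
A grammar is LR(0) if no state in the canonical LR(0) collection has:
  - both a shift item (dot before a terminal) and a complete item (shift-reduce conflict), or
  - two or more complete items (reduce-reduce conflict; the accept item [D' → D .] counts as a complete item here).

Augment with D' → D and build the canonical LR(0) collection (I0 = CLOSURE({[D' → . D]}), then GOTO on every symbol after a dot until no new states appear). It has 17 states:
  I0: { [D → . P S ;], [D → . S f D], [D' → . D], [P → . f y], [S → . ;], [S → . b ; P], [S → . y ; f] }  — shift
  I1: { [S → ; .] }  — reduce
  I2: { [D' → D .] }  — accept
  I3: { [D → P . S ;], [S → . ;], [S → . b ; P], [S → . y ; f] }  — shift
  I4: { [D → S . f D] }  — shift
  I5: { [S → b . ; P] }  — shift
  I6: { [P → f . y] }  — shift
  I7: { [S → y . ; f] }  — shift
  I8: { [S → y ; . f] }  — shift
  I9: { [S → y ; f .] }  — reduce
  I10: { [P → f y .] }  — reduce
  I11: { [P → . f y], [S → b ; . P] }  — shift
  I12: { [S → b ; P .] }  — reduce
  I13: { [D → . P S ;], [D → . S f D], [D → S f . D], [P → . f y], [S → . ;], [S → . b ; P], [S → . y ; f] }  — shift
  I14: { [D → S f D .] }  — reduce
  I15: { [D → P S . ;] }  — shift
  I16: { [D → P S ; .] }  — reduce

Every state is either a pure shift/goto state or contains exactly one complete item and nothing to shift — no conflicts. The grammar is LR(0).

Answer: Yes, the grammar is LR(0)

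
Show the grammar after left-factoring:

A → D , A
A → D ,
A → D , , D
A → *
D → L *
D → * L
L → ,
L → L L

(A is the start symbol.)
A → D , A'
A' → A
A' → ε
A' → , D
A → *
D → L *
D → * L
L → ,
L → L L

Left-factoring transforms A → αβ₁ | αβ₂ into A → αA' and A' → β₁ | β₂
(α is the longest common prefix among the alternatives). Repeat until
no nonterminal has two alternatives with a common prefix.

Round 1: A has alternatives sharing prefix 'D ,'. Introduce A': A → D , A'
  Add: A' → A
  Add: A' → ε
  Add: A' → , D

No remaining common prefixes — done.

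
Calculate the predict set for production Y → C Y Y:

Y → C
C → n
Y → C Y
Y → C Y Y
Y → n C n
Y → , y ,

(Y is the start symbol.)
PREDICT(Y → C Y Y) = (FIRST(RHS) \ {ε}) ∪ (FOLLOW(Y) if ε ∈ FIRST(RHS), i.e. RHS ⇒* ε)
FIRST(C) = { 'n' }
FIRST(C Y Y) = { 'n' }
ε ∉ FIRST(C Y Y), so FOLLOW(Y) is not added.
PREDICT(Y → C Y Y) = { 'n' }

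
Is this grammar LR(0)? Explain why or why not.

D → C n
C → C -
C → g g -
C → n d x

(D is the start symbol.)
Yes, the grammar is LR(0)

Augment with D' → D and build the canonical LR(0) collection (I0 = CLOSURE({[D' → . D]}), then GOTO on every symbol after a dot until no new states appear). It has 11 states:
  I0: { [C → . C -], [C → . g g -], [C → . n d x], [D → . C n], [D' → . D] }  — shift
  I1: { [C → C . -], [D → C . n] }  — shift
  I2: { [D' → D .] }  — accept
  I3: { [C → g . g -] }  — shift
  I4: { [C → n . d x] }  — shift
  I5: { [C → n d . x] }  — shift
  I6: { [C → n d x .] }  — reduce
  I7: { [C → g g . -] }  — shift
  I8: { [C → g g - .] }  — reduce
  I9: { [C → C - .] }  — reduce
  I10: { [D → C n .] }  — reduce

Every state is either a pure shift/goto state or contains exactly one complete item and nothing to shift — no conflicts. The grammar is LR(0).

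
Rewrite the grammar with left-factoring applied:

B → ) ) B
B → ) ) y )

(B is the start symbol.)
B → ) ) B'
B' → B
B' → y )

Left-factoring transforms A → αβ₁ | αβ₂ into A → αA' and A' → β₁ | β₂
(α is the longest common prefix among the alternatives). Repeat until
no nonterminal has two alternatives with a common prefix.

Round 1: B has alternatives sharing prefix ') )'. Introduce B': B → ) ) B'
  Add: B' → B
  Add: B' → y )

No remaining common prefixes — done.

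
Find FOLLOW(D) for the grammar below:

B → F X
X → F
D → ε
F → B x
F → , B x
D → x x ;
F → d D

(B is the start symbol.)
{ $, ',', 'd', 'x' }

To compute FOLLOW(D), find every occurrence of D on a right-hand side N → α D β: add FIRST(β) \ {ε}, and if β is empty or nullable also add FOLLOW(N). Iterate to a fixed point.

In F → d D: D is at the end, add FOLLOW(F)

The FOLLOW sets referred to above (computed the same way, to a fixed point):
  FOLLOW(F) = { $, ',', 'd', 'x' }

Taking the union: FOLLOW(D) = { $, ',', 'd', 'x' }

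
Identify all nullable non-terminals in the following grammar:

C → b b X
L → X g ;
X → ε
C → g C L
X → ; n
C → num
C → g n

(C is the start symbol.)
{ 'X' }

ε-productions: X → ε
So X is immediately nullable.
No further non-terminal can be added: every production for the remaining non-terminals contains a terminal or a non-nullable non-terminal.
Nullable = { 'X' }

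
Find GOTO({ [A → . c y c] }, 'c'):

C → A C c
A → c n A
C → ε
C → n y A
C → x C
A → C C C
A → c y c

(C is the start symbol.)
{ [A → c . y c] }

GOTO(I, 'c') = CLOSURE({ [A → αX.β] : [A → α.Xβ] ∈ I, X = 'c' })

Items with dot before 'c', with the dot advanced:
  [A → . c y c] → [A → c . y c]
Closure adds nothing (no advanced item has the dot before a non-terminal).

GOTO = { [A → c . y c] }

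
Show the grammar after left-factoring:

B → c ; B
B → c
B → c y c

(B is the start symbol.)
B → c B'
B' → ; B
B' → ε
B' → y c

Left-factoring transforms A → αβ₁ | αβ₂ into A → αA' and A' → β₁ | β₂
(α is the longest common prefix among the alternatives). Repeat until
no nonterminal has two alternatives with a common prefix.

Round 1: B has alternatives sharing prefix 'c'. Introduce B': B → c B'
  Add: B' → ; B
  Add: B' → ε
  Add: B' → y c

No remaining common prefixes — done.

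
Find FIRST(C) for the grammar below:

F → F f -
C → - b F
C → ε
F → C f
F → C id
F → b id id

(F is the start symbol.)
To compute FIRST(C), examine every production with C on the left-hand side, reading each right-hand side left to right until a non-nullable symbol is reached.

From C → - b F:
  - '-' is a terminal: add '-' and stop
From C → ε:
  - ε-production, so ε ∈ FIRST(C)

Collecting: FIRST(C) = { '-', ε }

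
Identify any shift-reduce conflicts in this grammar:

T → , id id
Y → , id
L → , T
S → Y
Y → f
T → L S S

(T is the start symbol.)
Augment with T' → T and build the canonical LR(0) collection (I0 = CLOSURE({[T' → . T]}), then GOTO on every symbol after a dot until no new states appear). It has 13 states:
  I0: { [L → . , T], [T → . , id id], [T → . L S S], [T' → . T] }  — shift
  I1: { [L → , . T], [L → . , T], [T → , . id id], [T → . , id id], [T → . L S S] }  — shift
  I2: { [S → . Y], [T → L . S S], [Y → . , id], [Y → . f] }  — shift
  I3: { [T' → T .] }  — accept
  I4: { [Y → , . id] }  — shift
  I5: { [S → . Y], [T → L S . S], [Y → . , id], [Y → . f] }  — shift
  I6: { [S → Y .] }  — reduce
  I7: { [Y → f .] }  — reduce
  I8: { [T → L S S .] }  — reduce
  I9: { [Y → , id .] }  — reduce
  I10: { [L → , T .] }  — reduce
  I11: { [T → , id . id] }  — shift
  I12: { [T → , id id .] }  — reduce

No state contains both a complete item and a shift item.

Answer: No shift-reduce conflicts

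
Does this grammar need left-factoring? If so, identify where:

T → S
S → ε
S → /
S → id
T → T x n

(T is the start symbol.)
Left-factoring is needed when two productions for the same non-terminal
share a common prefix on the right-hand side.

Productions for T:
  T → S
  T → T x n
Productions for S:
  S → ε
  S → /
  S → id

No common prefixes found.

Answer: No, left-factoring is not needed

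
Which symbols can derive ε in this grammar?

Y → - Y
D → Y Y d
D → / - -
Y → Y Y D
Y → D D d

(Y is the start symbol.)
A non-terminal is nullable if it can derive ε (the empty string): either it has an ε-production, or it has a production whose right-hand side consists entirely of nullable non-terminals.

There are no ε-productions, so no non-terminal can derive ε.
No non-terminals are nullable.

Answer: None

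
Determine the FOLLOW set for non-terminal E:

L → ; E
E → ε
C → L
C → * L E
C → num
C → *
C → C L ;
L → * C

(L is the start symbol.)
{ $, '*', ';' }

To compute FOLLOW(E), find every occurrence of E on a right-hand side N → α E β: add FIRST(β) \ {ε}, and if β is empty or nullable also add FOLLOW(N). Iterate to a fixed point.

In L → ; E: E is at the end, add FOLLOW(L)
In C → * L E: E is at the end, add FOLLOW(C)

The FOLLOW sets referred to above (computed the same way, to a fixed point):
  FOLLOW(L) = { $, '*', ';' }
  FOLLOW(C) = { $, '*', ';' }

Taking the union: FOLLOW(E) = { $, '*', ';' }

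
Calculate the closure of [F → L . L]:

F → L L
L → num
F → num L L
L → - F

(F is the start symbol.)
To compute CLOSURE, for each item [A → α.Bβ] where B is a non-terminal, add [B → .γ] for all productions B → γ; repeat for the newly added items until nothing changes.

Start with: [F → L . L]
  [F → L . L] has the dot before L: add [L → . num], [L → . - F]
No further items can be added.

CLOSURE = { [F → L . L], [L → . - F], [L → . num] }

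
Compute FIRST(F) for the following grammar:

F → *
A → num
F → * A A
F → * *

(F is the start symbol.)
From F → *:
  - '*' is a terminal: add '*' and stop
From F → * A A:
  - '*' is a terminal: add '*' and stop
From F → * *:
  - '*' is a terminal: add '*' and stop

Collecting: FIRST(F) = { '*' }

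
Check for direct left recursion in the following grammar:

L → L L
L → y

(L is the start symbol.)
Direct left recursion occurs when N → N α for some non-terminal N (the right-hand side begins with the left-hand side itself).

L → L L: LEFT RECURSIVE (starts with L)
L → y: starts with y

The grammar has direct left recursion on: L.

Answer: Yes, L is left-recursive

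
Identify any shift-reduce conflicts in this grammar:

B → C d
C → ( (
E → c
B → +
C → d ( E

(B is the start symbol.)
Augment with B' → B and build the canonical LR(0) collection (I0 = CLOSURE({[B' → . B]}), then GOTO on every symbol after a dot until no new states appear). It has 11 states:
  I0: { [B → . +], [B → . C d], [B' → . B], [C → . ( (], [C → . d ( E] }  — shift
  I1: { [C → ( . (] }  — shift
  I2: { [B → + .] }  — reduce
  I3: { [B' → B .] }  — accept
  I4: { [B → C . d] }  — shift
  I5: { [C → d . ( E] }  — shift
  I6: { [C → d ( . E], [E → . c] }  — shift
  I7: { [C → d ( E .] }  — reduce
  I8: { [E → c .] }  — reduce
  I9: { [B → C d .] }  — reduce
  I10: { [C → ( ( .] }  — reduce

No state contains both a complete item and a shift item.

Answer: No shift-reduce conflicts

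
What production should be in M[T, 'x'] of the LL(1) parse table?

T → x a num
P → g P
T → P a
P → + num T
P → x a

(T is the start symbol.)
To find M[T, 'x'], we find productions for T where 'x' is in the predict set (PREDICT(N → α) = (FIRST(α) \ {ε}) ∪ (FOLLOW(N) if α ⇒* ε)).

Relevant sets:
  FIRST(P) = { '+', 'g', 'x' }

T → x a num: PREDICT = { 'x' }
  'x' is in predict set, so this production goes in M[T, 'x']
T → P a: PREDICT = { '+', 'g', 'x' }
  'x' is in predict set, so this production goes in M[T, 'x']

M[T, 'x'] = T → x a num, T → P a  (a multiply-defined cell — the grammar is not LL(1))

Answer: T → x a num, T → P a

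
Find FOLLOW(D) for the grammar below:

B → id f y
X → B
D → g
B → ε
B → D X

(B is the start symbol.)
To compute FOLLOW(D), find every occurrence of D on a right-hand side N → α D β: add FIRST(β) \ {ε}, and if β is empty or nullable also add FOLLOW(N). Iterate to a fixed point.

In B → D X: D is followed by X, add FIRST(X) \ {ε} = { 'g', 'id' }
  X is nullable, so also add FOLLOW(B)

The FOLLOW sets referred to above (computed the same way, to a fixed point):
  FOLLOW(B) = { $ }

Taking the union: FOLLOW(D) = { $, 'g', 'id' }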